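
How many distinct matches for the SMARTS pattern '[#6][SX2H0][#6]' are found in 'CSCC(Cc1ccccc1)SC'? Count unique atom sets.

2

[#6][SX2H0][#6] is the SMARTS for a thioether: an aliphatic sulfur bridging two carbons with no H on the sulfur.
The molecule carries 2 separate instances of a methylthio ether (-SCH3) meeting every constraint; each maps to a distinct set of atoms, giving 2 matches.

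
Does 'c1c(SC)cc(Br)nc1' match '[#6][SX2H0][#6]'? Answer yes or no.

The pattern [#6][SX2H0][#6] describes an aliphatic sulfur bridging two carbons with no H on the sulfur — a thioether.
The molecule carries a methylthio ether (-SCH3), whose atoms satisfy every constraint of the query, so the pattern matches.

Yes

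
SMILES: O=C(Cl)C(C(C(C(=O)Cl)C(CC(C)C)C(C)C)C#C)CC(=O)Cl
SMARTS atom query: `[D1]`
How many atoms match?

Check the 23 heavy atoms by environment: 3× C (D2) → no; 9× C (D3) → no; 3× O (D1) → match; 3× Cl (D1) → match; 5× C (D1) → match.
Summing the matching environments: 3 + 3 + 5 = 11 matching atoms.

11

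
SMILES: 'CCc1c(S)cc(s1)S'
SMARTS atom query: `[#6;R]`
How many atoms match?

Check the 9 heavy atoms by environment: 1× s (aromatic, in 5-ring) → no; 4× c (aromatic, in 5-ring) → match; 2× S (acyclic) → no; 2× C (acyclic) → no.
That gives 4 matching atoms.

4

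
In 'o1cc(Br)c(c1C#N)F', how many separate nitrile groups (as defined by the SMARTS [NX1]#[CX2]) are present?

[NX1]#[CX2] is the SMARTS for a nitrile: a nitrogen triple-bonded to a two-connected carbon.
Exactly one fragment in the molecule meets all constraints, giving 1 match.

1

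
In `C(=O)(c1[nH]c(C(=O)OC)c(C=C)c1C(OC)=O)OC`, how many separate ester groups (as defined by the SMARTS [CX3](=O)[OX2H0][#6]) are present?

3

[CX3](=O)[OX2H0][#6] is the SMARTS for an ester: a carbonyl carbon bonded to an oxygen that is itself bonded to carbon (no H on that O).
The molecule carries 3 separate instances of a methyl-ester group (-C(=O)OCH3) meeting every constraint; each maps to a distinct set of atoms, giving 3 matches.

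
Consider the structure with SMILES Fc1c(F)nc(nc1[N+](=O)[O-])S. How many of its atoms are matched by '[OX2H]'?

The query [OX2H] means: aliphatic oxygen with two connections, one of which is H — an -OH oxygen.
Check the 12 heavy atoms by environment: 2× n (aromatic, H0, X2) → no; 4× c (aromatic, H0, X3) → no; 2× F (H0, X1) → no; 1× N (charge +1, H0, X3) → no; 1× O (charge -1, H0, X1) → no; 1× O (H0, X1) → no; 1× S (H1, X2) → no.
No environment satisfies the query, so 0 matching atoms.

0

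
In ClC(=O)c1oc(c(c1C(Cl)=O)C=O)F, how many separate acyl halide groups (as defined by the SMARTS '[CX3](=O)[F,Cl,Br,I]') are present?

[CX3](=O)[F,Cl,Br,I] is the SMARTS for an acyl halide: a carbonyl carbon bonded to a halogen.
The molecule carries 2 separate instances of an acyl chloride (-C(=O)Cl) meeting every constraint; each maps to a distinct set of atoms, giving 2 matches.

2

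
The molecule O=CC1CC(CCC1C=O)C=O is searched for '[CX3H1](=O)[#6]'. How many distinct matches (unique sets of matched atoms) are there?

[CX3H1](=O)[#6] is the SMARTS for an aldehyde: an sp2 carbon with one H, double-bonded to O and single-bonded to carbon.
The molecule carries 3 separate instances of an aldehyde (-CHO) meeting every constraint; each maps to a distinct set of atoms, giving 3 matches.

3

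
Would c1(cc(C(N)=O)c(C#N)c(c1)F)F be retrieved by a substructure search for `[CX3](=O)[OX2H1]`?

No

The pattern [CX3](=O)[OX2H1] describes an sp2 carbon double-bonded to O and single-bonded to an -OH oxygen — a carboxylic acid.
The closest candidate here is a primary amide (-C(=O)NH2), but the carbonyl is bonded to N, not to an -OH oxygen. No other fragment satisfies the full query, so there is no match.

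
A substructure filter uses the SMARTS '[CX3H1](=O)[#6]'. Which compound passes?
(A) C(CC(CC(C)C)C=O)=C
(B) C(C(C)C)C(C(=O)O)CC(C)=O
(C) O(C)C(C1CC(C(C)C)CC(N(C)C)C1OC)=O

A

[CX3H1](=O)[#6] describes an sp2 carbon with one H, double-bonded to O and single-bonded to carbon (an aldehyde).
(A) contains an aldehyde (-CHO), which satisfies every atom and bond constraint.
(B) has a carboxylic acid group (-C(=O)OH) but the carbonyl carbon has H0 and is bonded to O, not H1.
(C) has a methyl-ester group (-C(=O)OCH3) but the carbonyl carbon has H0, not H1.
So the answer is (A).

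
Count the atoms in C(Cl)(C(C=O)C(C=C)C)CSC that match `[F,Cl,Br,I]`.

Check the 12 heavy atoms by environment: 9× C → no; 1× O → no; 1× Cl → match; 1× S → no.
That gives 1 matching atom.

1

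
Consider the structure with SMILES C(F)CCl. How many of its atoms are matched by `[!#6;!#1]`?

The query [!#6;!#1] means: not carbon and not hydrogen — any heteroatom.
Check the 4 heavy atoms by environment: 2× C → no; 1× F → match; 1× Cl → match.
Summing the matching environments: 1 + 1 = 2 matching atoms.

2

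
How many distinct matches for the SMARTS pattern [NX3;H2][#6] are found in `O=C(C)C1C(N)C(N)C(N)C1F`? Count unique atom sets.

[NX3;H2][#6] is the SMARTS for a primary amine: a trivalent nitrogen with two H attached to carbon.
The molecule carries 3 separate instances of a primary amino group (-NH2) meeting every constraint; each maps to a distinct set of atoms, giving 3 matches.

3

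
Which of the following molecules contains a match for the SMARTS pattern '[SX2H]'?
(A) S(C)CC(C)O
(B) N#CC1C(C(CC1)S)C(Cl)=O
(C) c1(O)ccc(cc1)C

B

[SX2H] describes an aliphatic sulfur with two connections, one being H (a thiol).
(A) has a methylthio ether (-SCH3) but the sulfur has H0 (bonded to two carbons), not H1.
(B) contains a thiol (-SH), which satisfies every atom and bond constraint.
(C) has a hydroxyl group (-OH) but it is an -OH, not an -SH.
So the answer is (B).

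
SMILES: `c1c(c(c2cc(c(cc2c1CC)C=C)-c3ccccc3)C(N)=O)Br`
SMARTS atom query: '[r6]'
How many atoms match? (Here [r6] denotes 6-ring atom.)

16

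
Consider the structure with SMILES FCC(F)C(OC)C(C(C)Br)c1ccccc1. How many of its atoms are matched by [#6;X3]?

The query [#6;X3] means: any carbon (aromatic or not) with three total connections.
Check the 17 heavy atoms by environment: 7× C (X4) → no; 1× Br (X1) → no; 6× c (aromatic, X3) → match; 2× F (X1) → no; 1× O (X2) → no.
That gives 6 matching atoms.

6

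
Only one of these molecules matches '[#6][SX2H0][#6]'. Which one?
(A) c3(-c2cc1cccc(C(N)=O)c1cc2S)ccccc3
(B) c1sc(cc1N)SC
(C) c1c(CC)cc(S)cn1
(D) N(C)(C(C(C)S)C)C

B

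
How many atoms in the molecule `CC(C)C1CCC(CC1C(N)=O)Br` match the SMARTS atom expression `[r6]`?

Check the 13 heavy atoms by environment: 6× C (in 6-ring) → match; 1× Br (acyclic) → no; 4× C (acyclic) → no; 1× O (acyclic) → no; 1× N (acyclic) → no.
That gives 6 matching atoms.

6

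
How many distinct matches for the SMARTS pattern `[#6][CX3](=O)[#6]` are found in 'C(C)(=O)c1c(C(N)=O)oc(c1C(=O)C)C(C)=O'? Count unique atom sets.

3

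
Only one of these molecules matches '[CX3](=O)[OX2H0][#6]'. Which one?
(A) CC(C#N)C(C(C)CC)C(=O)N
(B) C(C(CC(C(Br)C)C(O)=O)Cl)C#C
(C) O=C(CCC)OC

C

[CX3](=O)[OX2H0][#6] describes a carbonyl carbon bonded to an oxygen that is itself bonded to carbon (no H on that O) (an ester).
(A) has a primary amide (-C(=O)NH2) but the carbonyl is bonded to N, not to an O-C linkage.
(B) has a carboxylic acid group (-C(=O)OH) but the singly-bonded O carries H (OX2H1, not H0).
(C) contains a methyl-ester group (-C(=O)OCH3), which satisfies every atom and bond constraint.
So the answer is (C).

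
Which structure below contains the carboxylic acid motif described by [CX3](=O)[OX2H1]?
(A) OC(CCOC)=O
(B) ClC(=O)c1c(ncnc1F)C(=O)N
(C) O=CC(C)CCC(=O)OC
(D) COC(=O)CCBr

A

[CX3](=O)[OX2H1] describes an sp2 carbon double-bonded to O and single-bonded to an -OH oxygen (a carboxylic acid).
(A) contains a carboxylic acid group (-C(=O)OH), which satisfies every atom and bond constraint.
(B) has a primary amide (-C(=O)NH2) but the carbonyl is bonded to N, not to an -OH oxygen.
(C) has a methyl-ester group (-C(=O)OCH3) but the singly-bonded O has no H (OX2H0, not OX2H1).
(D) has a methyl-ester group (-C(=O)OCH3) but the singly-bonded O has no H (OX2H0, not OX2H1).
So the answer is (A).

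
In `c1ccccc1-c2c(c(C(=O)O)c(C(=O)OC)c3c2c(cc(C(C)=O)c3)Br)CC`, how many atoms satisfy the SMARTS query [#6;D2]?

8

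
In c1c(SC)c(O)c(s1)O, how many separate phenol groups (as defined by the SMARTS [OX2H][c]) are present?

[OX2H][c] is the SMARTS for a phenol: a hydroxyl oxygen attached to an aromatic carbon.
The molecule carries 2 separate instances of a hydroxyl group (-OH) meeting every constraint; each maps to a distinct set of atoms, giving 2 matches.

2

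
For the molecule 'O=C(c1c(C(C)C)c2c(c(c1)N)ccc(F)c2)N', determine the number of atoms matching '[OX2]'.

The query [OX2] means: aliphatic oxygen with two total connections — ether, hydroxyl, or ester single-bond O.
Check the 18 heavy atoms by environment: 10× c (aromatic, X3) → no; 1× C (X3) → no; 1× O (X1) → no; 2× N (X3) → no; 3× C (X4) → no; 1× F (X1) → no.
No environment satisfies the query, so 0 matching atoms.

0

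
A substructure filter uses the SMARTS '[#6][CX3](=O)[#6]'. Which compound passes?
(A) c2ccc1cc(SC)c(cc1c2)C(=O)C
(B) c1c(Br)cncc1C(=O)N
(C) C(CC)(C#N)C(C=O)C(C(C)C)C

A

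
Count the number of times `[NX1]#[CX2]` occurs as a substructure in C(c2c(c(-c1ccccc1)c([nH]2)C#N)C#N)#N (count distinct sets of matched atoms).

[NX1]#[CX2] is the SMARTS for a nitrile: a nitrogen triple-bonded to a two-connected carbon.
The molecule carries 3 separate instances of a nitrile (-C#N) meeting every constraint; each maps to a distinct set of atoms, giving 3 matches.

3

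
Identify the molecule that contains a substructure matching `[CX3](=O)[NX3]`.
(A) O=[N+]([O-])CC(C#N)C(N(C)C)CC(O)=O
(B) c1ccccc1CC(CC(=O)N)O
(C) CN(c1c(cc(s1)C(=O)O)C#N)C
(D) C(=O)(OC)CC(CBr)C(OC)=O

B

[CX3](=O)[NX3] describes a carbonyl carbon bonded to a trivalent nitrogen (an amide).
(A) has a carboxylic acid group (-C(=O)OH) but the carbonyl is bonded to O, not to an NX3 nitrogen.
(B) contains a primary amide (-C(=O)NH2), which satisfies every atom and bond constraint.
(C) has a nitrile (-C#N) but the nitrile N is NX1 (triple-bonded), not NX3.
(D) has a methyl-ester group (-C(=O)OCH3) but the carbonyl is bonded to O, not to an NX3 nitrogen.
So the answer is (B).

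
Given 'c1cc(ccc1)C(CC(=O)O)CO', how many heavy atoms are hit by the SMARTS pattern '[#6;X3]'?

Check the 13 heavy atoms by environment: 3× C (X4) → no; 6× c (aromatic, X3) → match; 2× O (X2) → no; 1× C (X3) → match; 1× O (X1) → no.
Summing the matching environments: 6 + 1 = 7 matching atoms.

7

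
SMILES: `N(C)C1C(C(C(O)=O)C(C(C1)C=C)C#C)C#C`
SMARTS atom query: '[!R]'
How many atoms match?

The query [!R] means: !R matches any atom not in a ring.
Check the 17 heavy atoms by environment: 6× C (in 6-ring) → no; 8× C (acyclic) → match; 2× O (acyclic) → match; 1× N (acyclic) → match.
Summing the matching environments: 8 + 2 + 1 = 11 matching atoms.

11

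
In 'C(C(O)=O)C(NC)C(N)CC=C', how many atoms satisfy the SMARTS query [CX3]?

3

The query [CX3] means: C with X3: aliphatic carbon with exactly 3 total connections.
Check the 12 heavy atoms by environment: 5× C (X4) → no; 2× N (X3) → no; 3× C (X3) → match; 1× O (X1) → no; 1× O (X2) → no.
That gives 3 matching atoms.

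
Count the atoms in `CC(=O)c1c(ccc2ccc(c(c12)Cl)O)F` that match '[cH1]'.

The query [cH1] means: aromatic carbon bearing exactly one hydrogen.
Check the 16 heavy atoms by environment: 6× c (aromatic, H0) → no; 4× c (aromatic, H1) → match; 1× O (H1) → no; 1× Cl (H0) → no; 1× C (H0) → no; 1× O (H0) → no; 1× C (H3) → no; 1× F (H0) → no.
That gives 4 matching atoms.

4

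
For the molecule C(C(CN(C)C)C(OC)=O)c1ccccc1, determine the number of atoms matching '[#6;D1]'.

3

The query [#6;D1] means: carbon bonded to exactly one heavy atom.
Check the 16 heavy atoms by environment: 2× C (D2) → no; 2× C (D3) → no; 1× c (aromatic, D3) → no; 5× c (aromatic, D2) → no; 1× N (D3) → no; 3× C (D1) → match; 1× O (D1) → no; 1× O (D2) → no.
That gives 3 matching atoms.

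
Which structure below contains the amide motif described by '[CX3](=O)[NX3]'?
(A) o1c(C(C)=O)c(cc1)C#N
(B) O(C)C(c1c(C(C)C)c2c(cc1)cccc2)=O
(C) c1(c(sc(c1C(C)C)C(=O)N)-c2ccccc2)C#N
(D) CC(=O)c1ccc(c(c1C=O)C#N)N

C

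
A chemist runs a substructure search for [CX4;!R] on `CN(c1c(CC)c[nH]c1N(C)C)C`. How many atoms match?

6

Check the 13 heavy atoms by environment: 1× n (aromatic, X3, in 5-ring) → no; 4× c (aromatic, X3, in 5-ring) → no; 2× N (X3, acyclic) → no; 6× C (X4, acyclic) → match.
That gives 6 matching atoms.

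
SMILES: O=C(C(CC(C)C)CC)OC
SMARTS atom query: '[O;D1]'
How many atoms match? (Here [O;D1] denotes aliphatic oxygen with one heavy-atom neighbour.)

1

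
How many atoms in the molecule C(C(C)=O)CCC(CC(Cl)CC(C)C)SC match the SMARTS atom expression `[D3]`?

Check the 16 heavy atoms by environment: 5× C (D2) → no; 4× C (D3) → match; 1× S (D2) → no; 4× C (D1) → no; 1× Cl (D1) → no; 1× O (D1) → no.
That gives 4 matching atoms.

4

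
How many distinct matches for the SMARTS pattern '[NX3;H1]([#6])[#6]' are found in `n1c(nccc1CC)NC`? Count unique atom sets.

1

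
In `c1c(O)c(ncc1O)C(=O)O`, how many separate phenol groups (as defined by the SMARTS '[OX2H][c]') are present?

2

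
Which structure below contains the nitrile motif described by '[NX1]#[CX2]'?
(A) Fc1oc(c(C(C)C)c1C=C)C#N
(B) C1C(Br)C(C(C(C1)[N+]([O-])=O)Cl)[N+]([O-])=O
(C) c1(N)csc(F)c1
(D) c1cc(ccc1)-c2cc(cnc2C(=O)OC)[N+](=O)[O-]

A

[NX1]#[CX2] describes a nitrogen triple-bonded to a two-connected carbon (a nitrile).
(A) contains a nitrile (-C#N), which satisfies every atom and bond constraint.
(B) has a nitro group (-[N+](=O)[O-]) but there is no C#N triple bond.
(C) has a primary amino group (-NH2) but the nitrogen is NX3 (three connections), not NX1 triple-bonded.
(D) has a nitro group (-[N+](=O)[O-]) but there is no C#N triple bond.
So the answer is (A).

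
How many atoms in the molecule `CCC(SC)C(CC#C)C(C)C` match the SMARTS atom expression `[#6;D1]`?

5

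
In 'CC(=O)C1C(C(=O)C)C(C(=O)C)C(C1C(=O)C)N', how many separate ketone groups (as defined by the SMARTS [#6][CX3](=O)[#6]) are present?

4

[#6][CX3](=O)[#6] is the SMARTS for a ketone: a carbonyl carbon (no H) flanked by two carbons.
The molecule carries 4 separate instances of an acetyl/ketone group (-C(=O)CH3) meeting every constraint; each maps to a distinct set of atoms, giving 4 matches.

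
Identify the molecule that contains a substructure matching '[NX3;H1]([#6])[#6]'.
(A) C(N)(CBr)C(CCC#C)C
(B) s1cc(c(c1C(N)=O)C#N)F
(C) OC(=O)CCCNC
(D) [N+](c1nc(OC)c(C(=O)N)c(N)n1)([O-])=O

[NX3;H1]([#6])[#6] describes a trivalent nitrogen with one H, bonded to two carbons (a secondary amine).
(A) has a primary amino group (-NH2) but the nitrogen has H2 and only one carbon neighbour.
(B) has a primary amide (-C(=O)NH2) but the -C(=O)NH2 nitrogen has H2, not H1.
(C) contains an N-methylamino group (-NHCH3), which satisfies every atom and bond constraint.
(D) has a primary amide (-C(=O)NH2) but the -C(=O)NH2 nitrogen has H2, not H1.
So the answer is (C).

C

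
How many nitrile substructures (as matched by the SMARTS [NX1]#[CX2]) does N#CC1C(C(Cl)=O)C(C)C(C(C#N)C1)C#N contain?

3

[NX1]#[CX2] is the SMARTS for a nitrile: a nitrogen triple-bonded to a two-connected carbon.
The molecule carries 3 separate instances of a nitrile (-C#N) meeting every constraint; each maps to a distinct set of atoms, giving 3 matches.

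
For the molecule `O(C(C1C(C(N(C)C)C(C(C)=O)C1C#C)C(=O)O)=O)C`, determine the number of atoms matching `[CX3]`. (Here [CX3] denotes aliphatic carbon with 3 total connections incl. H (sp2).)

3

The query [CX3] means: C with X3: aliphatic carbon with exactly 3 total connections.
Check the 20 heavy atoms by environment: 9× C (X4) → no; 1× N (X3) → no; 3× C (X3) → match; 3× O (X1) → no; 2× O (X2) → no; 2× C (X2) → no.
That gives 3 matching atoms.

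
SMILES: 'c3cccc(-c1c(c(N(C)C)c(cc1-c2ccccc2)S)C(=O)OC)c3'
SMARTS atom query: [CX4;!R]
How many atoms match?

3

The query [CX4;!R] means: aliphatic carbon with four total connections, not in a ring.
Check the 26 heavy atoms by environment: 18× c (aromatic, X3, in 6-ring) → no; 1× N (X3, acyclic) → no; 3× C (X4, acyclic) → match; 1× S (X2, acyclic) → no; 1× C (X3, acyclic) → no; 1× O (X1, acyclic) → no; 1× O (X2, acyclic) → no.
That gives 3 matching atoms.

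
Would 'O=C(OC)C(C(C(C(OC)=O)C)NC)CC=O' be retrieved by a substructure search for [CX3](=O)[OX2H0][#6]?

Yes

The pattern [CX3](=O)[OX2H0][#6] describes a carbonyl carbon bonded to an oxygen that is itself bonded to carbon (no H on that O) — an ester.
The molecule carries a methyl-ester group (-C(=O)OCH3), whose atoms satisfy every constraint of the query, so the pattern matches.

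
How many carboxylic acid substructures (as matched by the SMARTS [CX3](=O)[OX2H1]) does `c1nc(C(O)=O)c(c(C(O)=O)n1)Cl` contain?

2

[CX3](=O)[OX2H1] is the SMARTS for a carboxylic acid: an sp2 carbon double-bonded to O and single-bonded to an -OH oxygen.
The molecule carries 2 separate instances of a carboxylic acid group (-C(=O)OH) meeting every constraint; each maps to a distinct set of atoms, giving 2 matches.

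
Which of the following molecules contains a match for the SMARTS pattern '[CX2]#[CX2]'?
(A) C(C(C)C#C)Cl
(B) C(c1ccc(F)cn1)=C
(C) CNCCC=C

A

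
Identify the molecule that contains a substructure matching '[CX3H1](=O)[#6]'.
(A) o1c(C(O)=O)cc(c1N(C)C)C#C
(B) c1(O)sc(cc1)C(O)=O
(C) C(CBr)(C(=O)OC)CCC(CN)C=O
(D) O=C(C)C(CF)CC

[CX3H1](=O)[#6] describes an sp2 carbon with one H, double-bonded to O and single-bonded to carbon (an aldehyde).
(A) has a carboxylic acid group (-C(=O)OH) but the carbonyl carbon has H0 and is bonded to O, not H1.
(B) has a carboxylic acid group (-C(=O)OH) but the carbonyl carbon has H0 and is bonded to O, not H1.
(C) contains an aldehyde (-CHO), which satisfies every atom and bond constraint.
(D) has an acetyl/ketone group (-C(=O)CH3) but the carbonyl carbon has H0 (two carbon neighbours), not H1.
So the answer is (C).

C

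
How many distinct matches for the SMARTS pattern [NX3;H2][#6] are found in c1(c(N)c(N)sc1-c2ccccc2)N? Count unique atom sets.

[NX3;H2][#6] is the SMARTS for a primary amine: a trivalent nitrogen with two H attached to carbon.
The molecule carries 3 separate instances of a primary amino group (-NH2) meeting every constraint; each maps to a distinct set of atoms, giving 3 matches.

3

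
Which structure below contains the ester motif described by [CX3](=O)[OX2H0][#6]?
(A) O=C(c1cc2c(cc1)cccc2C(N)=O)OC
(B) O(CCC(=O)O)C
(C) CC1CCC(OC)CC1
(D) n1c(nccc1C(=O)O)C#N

[CX3](=O)[OX2H0][#6] describes a carbonyl carbon bonded to an oxygen that is itself bonded to carbon (no H on that O) (an ester).
(A) contains a methyl-ester group (-C(=O)OCH3), which satisfies every atom and bond constraint.
(B) has a methoxy ether (-OCH3) but the ether oxygen is not adjacent to a C=O carbon.
(C) has a methoxy ether (-OCH3) but the ether oxygen is not adjacent to a C=O carbon.
(D) has a carboxylic acid group (-C(=O)OH) but the singly-bonded O carries H (OX2H1, not H0).
So the answer is (A).

A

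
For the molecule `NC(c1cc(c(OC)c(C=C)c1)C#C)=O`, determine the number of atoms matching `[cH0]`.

The query [cH0] means: aromatic carbon with no attached hydrogen (substituted or ring-fusion).
Check the 15 heavy atoms by environment: 4× c (aromatic, H0) → match; 2× c (aromatic, H1) → no; 2× C (H0) → no; 2× C (H1) → no; 2× O (H0) → no; 1× C (H3) → no; 1× C (H2) → no; 1× N (H2) → no.
That gives 4 matching atoms.

4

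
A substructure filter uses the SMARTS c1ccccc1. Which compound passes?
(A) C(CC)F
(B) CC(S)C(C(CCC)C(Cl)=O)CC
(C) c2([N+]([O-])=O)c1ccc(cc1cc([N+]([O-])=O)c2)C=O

C

c1ccccc1 describes six aromatic carbons in a ring (a benzene ring).
(A) has a methyl group (-CH3) but no six-membered all-carbon aromatic ring is present.
(B) has a methyl group (-CH3) but no six-membered all-carbon aromatic ring is present.
(C) contains the required atom environment, so the pattern matches.
So the answer is (C).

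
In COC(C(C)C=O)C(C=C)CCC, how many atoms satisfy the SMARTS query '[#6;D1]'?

4

The query [#6;D1] means: carbon bonded to exactly one heavy atom.
Check the 13 heavy atoms by environment: 4× C (D1) → match; 3× C (D3) → no; 4× C (D2) → no; 1× O (D1) → no; 1× O (D2) → no.
That gives 4 matching atoms.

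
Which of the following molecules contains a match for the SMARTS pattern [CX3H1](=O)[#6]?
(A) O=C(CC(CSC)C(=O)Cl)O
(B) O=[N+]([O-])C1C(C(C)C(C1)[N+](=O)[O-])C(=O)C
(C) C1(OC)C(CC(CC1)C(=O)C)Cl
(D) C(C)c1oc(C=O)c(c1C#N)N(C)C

D

[CX3H1](=O)[#6] describes an sp2 carbon with one H, double-bonded to O and single-bonded to carbon (an aldehyde).
(A) has a carboxylic acid group (-C(=O)OH) but the carbonyl carbon has H0 and is bonded to O, not H1.
(B) has an acetyl/ketone group (-C(=O)CH3) but the carbonyl carbon has H0 (two carbon neighbours), not H1.
(C) has an acetyl/ketone group (-C(=O)CH3) but the carbonyl carbon has H0 (two carbon neighbours), not H1.
(D) contains an aldehyde (-CHO), which satisfies every atom and bond constraint.
So the answer is (D).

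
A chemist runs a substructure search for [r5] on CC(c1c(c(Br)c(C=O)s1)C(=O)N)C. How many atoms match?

Check the 14 heavy atoms by environment: 1× s (aromatic, in 5-ring) → match; 4× c (aromatic, in 5-ring) → match; 5× C (acyclic) → no; 2× O (acyclic) → no; 1× N (acyclic) → no; 1× Br (acyclic) → no.
Summing the matching environments: 1 + 4 = 5 matching atoms.

5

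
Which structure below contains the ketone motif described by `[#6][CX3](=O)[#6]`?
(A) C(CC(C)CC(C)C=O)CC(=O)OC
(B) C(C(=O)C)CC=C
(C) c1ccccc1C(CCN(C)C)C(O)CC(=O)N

B

[#6][CX3](=O)[#6] describes a carbonyl carbon (no H) flanked by two carbons (a ketone).
(A) has an aldehyde (-CHO) but the carbonyl carbon has H1, so it is not flanked by two carbons.
(B) contains an acetyl/ketone group (-C(=O)CH3), which satisfies every atom and bond constraint.
(C) has a primary amide (-C(=O)NH2) but one neighbour of the carbonyl carbon is N, not C.
So the answer is (B).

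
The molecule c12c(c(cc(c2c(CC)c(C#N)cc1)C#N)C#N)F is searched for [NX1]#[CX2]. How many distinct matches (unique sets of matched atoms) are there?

3

[NX1]#[CX2] is the SMARTS for a nitrile: a nitrogen triple-bonded to a two-connected carbon.
The molecule carries 3 separate instances of a nitrile (-C#N) meeting every constraint; each maps to a distinct set of atoms, giving 3 matches.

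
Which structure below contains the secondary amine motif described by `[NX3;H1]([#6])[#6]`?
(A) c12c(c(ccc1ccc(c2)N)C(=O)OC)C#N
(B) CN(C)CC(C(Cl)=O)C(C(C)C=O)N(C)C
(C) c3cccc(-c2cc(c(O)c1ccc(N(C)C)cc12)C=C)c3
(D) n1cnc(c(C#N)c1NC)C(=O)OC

D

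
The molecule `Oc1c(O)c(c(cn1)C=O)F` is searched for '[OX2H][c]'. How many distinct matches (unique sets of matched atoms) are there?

[OX2H][c] is the SMARTS for a phenol: a hydroxyl oxygen attached to an aromatic carbon.
The molecule carries 2 separate instances of a hydroxyl group (-OH) meeting every constraint; each maps to a distinct set of atoms, giving 2 matches.

2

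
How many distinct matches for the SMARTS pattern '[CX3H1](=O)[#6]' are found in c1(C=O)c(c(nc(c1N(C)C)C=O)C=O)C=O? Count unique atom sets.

4

[CX3H1](=O)[#6] is the SMARTS for an aldehyde: an sp2 carbon with one H, double-bonded to O and single-bonded to carbon.
The molecule carries 4 separate instances of an aldehyde (-CHO) meeting every constraint; each maps to a distinct set of atoms, giving 4 matches.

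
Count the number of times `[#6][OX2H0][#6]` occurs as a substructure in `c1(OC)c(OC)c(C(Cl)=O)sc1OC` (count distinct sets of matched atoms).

3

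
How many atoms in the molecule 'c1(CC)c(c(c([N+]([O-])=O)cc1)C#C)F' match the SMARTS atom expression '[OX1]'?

2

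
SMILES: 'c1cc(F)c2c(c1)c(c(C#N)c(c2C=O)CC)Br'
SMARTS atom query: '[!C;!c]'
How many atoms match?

The query [!C;!c] means: neither aliphatic nor aromatic carbon — same as [!#6].
Check the 18 heavy atoms by environment: 10× c (aromatic) → no; 1× F → match; 4× C → no; 1× N → match; 1× O → match; 1× Br → match.
Summing the matching environments: 1 + 1 + 1 + 1 = 4 matching atoms.

4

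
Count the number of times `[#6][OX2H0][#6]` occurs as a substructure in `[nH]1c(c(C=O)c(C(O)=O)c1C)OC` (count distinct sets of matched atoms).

[#6][OX2H0][#6] is the SMARTS for an ether: an aliphatic oxygen bridging two carbons with no H on the oxygen.
Exactly one fragment in the molecule meets all constraints, giving 1 match.

1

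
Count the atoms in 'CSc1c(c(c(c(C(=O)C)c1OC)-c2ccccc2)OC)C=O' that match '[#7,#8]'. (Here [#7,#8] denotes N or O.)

The query [#7,#8] means: nitrogen or oxygen (comma = OR).
Check the 23 heavy atoms by environment: 12× c (aromatic) → no; 4× O → match; 6× C → no; 1× S → no.
That gives 4 matching atoms.

4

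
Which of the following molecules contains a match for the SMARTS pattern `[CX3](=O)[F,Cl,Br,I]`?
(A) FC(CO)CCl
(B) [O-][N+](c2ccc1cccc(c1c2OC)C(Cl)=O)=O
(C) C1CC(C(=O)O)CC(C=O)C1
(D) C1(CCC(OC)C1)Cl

[CX3](=O)[F,Cl,Br,I] describes a carbonyl carbon bonded to a halogen (an acyl halide).
(A) has a chloro substituent but the Cl is not on a carbonyl carbon.
(B) contains an acyl chloride (-C(=O)Cl), which satisfies every atom and bond constraint.
(C) has a carboxylic acid group (-C(=O)OH) but the carbonyl is bonded to -OH, not to a halogen.
(D) has a chloro substituent but the Cl is not on a carbonyl carbon.
So the answer is (B).

B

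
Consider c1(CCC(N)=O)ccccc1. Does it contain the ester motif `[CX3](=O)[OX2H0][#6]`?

The pattern [CX3](=O)[OX2H0][#6] describes a carbonyl carbon bonded to an oxygen that is itself bonded to carbon (no H on that O) — an ester.
The closest candidate here is a primary amide (-C(=O)NH2), but the carbonyl is bonded to N, not to an O-C linkage. No other fragment satisfies the full query, so there is no match.

No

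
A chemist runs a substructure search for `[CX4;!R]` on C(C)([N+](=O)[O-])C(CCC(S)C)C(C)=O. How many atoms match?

8

The query [CX4;!R] means: aliphatic carbon with four total connections, not in a ring.
Check the 14 heavy atoms by environment: 8× C (X4, acyclic) → match; 1× N (charge +1, X3, acyclic) → no; 1× O (charge -1, X1, acyclic) → no; 2× O (X1, acyclic) → no; 1× C (X3, acyclic) → no; 1× S (X2, acyclic) → no.
That gives 8 matching atoms.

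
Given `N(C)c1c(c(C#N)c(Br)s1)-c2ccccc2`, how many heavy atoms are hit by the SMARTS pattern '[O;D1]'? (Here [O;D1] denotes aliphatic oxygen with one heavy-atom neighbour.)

0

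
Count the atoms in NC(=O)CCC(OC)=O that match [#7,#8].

4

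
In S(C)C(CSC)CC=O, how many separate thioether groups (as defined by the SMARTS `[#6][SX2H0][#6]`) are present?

2

[#6][SX2H0][#6] is the SMARTS for a thioether: an aliphatic sulfur bridging two carbons with no H on the sulfur.
The molecule carries 2 separate instances of a methylthio ether (-SCH3) meeting every constraint; each maps to a distinct set of atoms, giving 2 matches.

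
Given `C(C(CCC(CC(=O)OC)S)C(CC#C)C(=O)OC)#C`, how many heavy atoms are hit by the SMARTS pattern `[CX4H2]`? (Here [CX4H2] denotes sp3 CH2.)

4

The query [CX4H2] means: sp3 carbon (X4) with exactly two hydrogens.
Check the 20 heavy atoms by environment: 4× C (H2, X4) → match; 3× C (H1, X4) → no; 2× C (H0, X3) → no; 2× O (H0, X1) → no; 2× O (H0, X2) → no; 2× C (H3, X4) → no; 2× C (H0, X2) → no; 2× C (H1, X2) → no; 1× S (H1, X2) → no.
That gives 4 matching atoms.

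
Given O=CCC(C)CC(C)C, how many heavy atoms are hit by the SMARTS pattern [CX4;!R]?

The query [CX4;!R] means: aliphatic carbon with four total connections, not in a ring.
Check the 9 heavy atoms by environment: 7× C (X4, acyclic) → match; 1× C (X3, acyclic) → no; 1× O (X1, acyclic) → no.
That gives 7 matching atoms.

7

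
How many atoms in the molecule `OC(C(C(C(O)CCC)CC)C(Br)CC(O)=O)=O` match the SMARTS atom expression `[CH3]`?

Check the 18 heavy atoms by environment: 4× C (H2) → no; 4× C (H1) → no; 2× C (H0) → no; 2× O (H0) → no; 3× O (H1) → no; 2× C (H3) → match; 1× Br (H0) → no.
That gives 2 matching atoms.

2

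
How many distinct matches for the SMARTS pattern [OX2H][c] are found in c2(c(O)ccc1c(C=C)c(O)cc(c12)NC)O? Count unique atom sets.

3

[OX2H][c] is the SMARTS for a phenol: a hydroxyl oxygen attached to an aromatic carbon.
The molecule carries 3 separate instances of a hydroxyl group (-OH) meeting every constraint; each maps to a distinct set of atoms, giving 3 matches.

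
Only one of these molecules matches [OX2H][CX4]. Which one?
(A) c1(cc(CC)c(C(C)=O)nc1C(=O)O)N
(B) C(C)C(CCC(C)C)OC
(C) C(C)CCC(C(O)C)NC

C

[OX2H][CX4] describes a hydroxyl oxygen bound to an sp3 (X4) carbon (an aliphatic alcohol).
(A) has a carboxylic acid group (-C(=O)OH) but the -OH is on a CX3 carbonyl carbon, not a CX4 carbon.
(B) has a methoxy ether (-OCH3) but the oxygen has H0 (ether), not H1.
(C) contains a hydroxyl group (-OH), which satisfies every atom and bond constraint.
So the answer is (C).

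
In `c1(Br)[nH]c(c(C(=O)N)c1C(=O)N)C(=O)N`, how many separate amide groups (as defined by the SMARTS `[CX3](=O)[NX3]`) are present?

3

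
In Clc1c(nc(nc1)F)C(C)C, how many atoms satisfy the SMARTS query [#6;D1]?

Check the 11 heavy atoms by environment: 2× n (aromatic, D2) → no; 3× c (aromatic, D3) → no; 1× c (aromatic, D2) → no; 1× Cl (D1) → no; 1× F (D1) → no; 1× C (D3) → no; 2× C (D1) → match.
That gives 2 matching atoms.

2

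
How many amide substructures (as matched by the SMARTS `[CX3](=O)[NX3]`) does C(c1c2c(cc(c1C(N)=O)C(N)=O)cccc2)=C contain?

2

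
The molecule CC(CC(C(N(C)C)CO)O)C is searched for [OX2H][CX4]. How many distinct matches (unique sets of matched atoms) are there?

2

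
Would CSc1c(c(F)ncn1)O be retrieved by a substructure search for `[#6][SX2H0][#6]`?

Yes

The pattern [#6][SX2H0][#6] describes an aliphatic sulfur bridging two carbons with no H on the sulfur — a thioether.
The molecule carries a methylthio ether (-SCH3), whose atoms satisfy every constraint of the query, so the pattern matches.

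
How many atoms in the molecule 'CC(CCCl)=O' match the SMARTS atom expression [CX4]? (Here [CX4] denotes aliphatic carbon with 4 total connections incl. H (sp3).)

3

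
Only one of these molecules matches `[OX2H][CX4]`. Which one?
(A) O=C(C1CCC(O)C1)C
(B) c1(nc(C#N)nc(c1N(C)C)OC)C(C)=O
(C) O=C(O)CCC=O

A

[OX2H][CX4] describes a hydroxyl oxygen bound to an sp3 (X4) carbon (an aliphatic alcohol).
(A) contains a hydroxyl group (-OH), which satisfies every atom and bond constraint.
(B) has a methoxy ether (-OCH3) but the oxygen has H0 (ether), not H1.
(C) has a carboxylic acid group (-C(=O)OH) but the -OH is on a CX3 carbonyl carbon, not a CX4 carbon.
So the answer is (A).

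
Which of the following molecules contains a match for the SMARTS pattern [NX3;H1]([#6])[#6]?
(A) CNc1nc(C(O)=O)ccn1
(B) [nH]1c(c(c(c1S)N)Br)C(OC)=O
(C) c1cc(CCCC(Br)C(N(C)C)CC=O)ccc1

[NX3;H1]([#6])[#6] describes a trivalent nitrogen with one H, bonded to two carbons (a secondary amine).
(A) contains an N-methylamino group (-NHCH3), which satisfies every atom and bond constraint.
(B) has a primary amino group (-NH2) but the nitrogen has H2 and only one carbon neighbour.
(C) has a dimethylamino group (-N(CH3)2) but the nitrogen has H0, not H1.
So the answer is (A).

A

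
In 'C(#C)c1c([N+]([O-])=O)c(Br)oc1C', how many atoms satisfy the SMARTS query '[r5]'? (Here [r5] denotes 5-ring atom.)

The query [r5] means: r5 matches atoms in a five-membered ring.
Check the 12 heavy atoms by environment: 1× o (aromatic, in 5-ring) → match; 4× c (aromatic, in 5-ring) → match; 3× C (acyclic) → no; 1× N (charge +1, acyclic) → no; 1× O (charge -1, acyclic) → no; 1× O (acyclic) → no; 1× Br (acyclic) → no.
Summing the matching environments: 1 + 4 = 5 matching atoms.

5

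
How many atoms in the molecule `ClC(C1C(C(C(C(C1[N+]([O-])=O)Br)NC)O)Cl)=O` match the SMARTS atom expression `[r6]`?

Check the 17 heavy atoms by environment: 6× C (in 6-ring) → match; 1× N (acyclic) → no; 2× C (acyclic) → no; 3× O (acyclic) → no; 1× Br (acyclic) → no; 2× Cl (acyclic) → no; 1× N (charge +1, acyclic) → no; 1× O (charge -1, acyclic) → no.
That gives 6 matching atoms.

6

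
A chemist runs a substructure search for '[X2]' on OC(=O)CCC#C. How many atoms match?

3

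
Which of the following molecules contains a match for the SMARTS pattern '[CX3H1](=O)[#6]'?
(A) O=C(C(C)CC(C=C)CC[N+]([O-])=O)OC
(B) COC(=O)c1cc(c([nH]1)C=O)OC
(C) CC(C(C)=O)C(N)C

[CX3H1](=O)[#6] describes an sp2 carbon with one H, double-bonded to O and single-bonded to carbon (an aldehyde).
(A) has a methyl-ester group (-C(=O)OCH3) but the carbonyl carbon has H0, not H1.
(B) contains an aldehyde (-CHO), which satisfies every atom and bond constraint.
(C) has an acetyl/ketone group (-C(=O)CH3) but the carbonyl carbon has H0 (two carbon neighbours), not H1.
So the answer is (B).

B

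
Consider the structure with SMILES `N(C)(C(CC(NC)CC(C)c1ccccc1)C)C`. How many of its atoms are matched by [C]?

10

The query [C] means: uppercase C matches aliphatic (non-aromatic) carbon only.
Check the 18 heavy atoms by environment: 10× C → match; 2× N → no; 6× c (aromatic) → no.
That gives 10 matching atoms.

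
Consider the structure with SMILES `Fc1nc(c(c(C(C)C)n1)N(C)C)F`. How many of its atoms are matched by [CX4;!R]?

5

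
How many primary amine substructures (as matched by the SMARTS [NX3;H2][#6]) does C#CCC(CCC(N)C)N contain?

[NX3;H2][#6] is the SMARTS for a primary amine: a trivalent nitrogen with two H attached to carbon.
The molecule carries 2 separate instances of a primary amino group (-NH2) meeting every constraint; each maps to a distinct set of atoms, giving 2 matches.

2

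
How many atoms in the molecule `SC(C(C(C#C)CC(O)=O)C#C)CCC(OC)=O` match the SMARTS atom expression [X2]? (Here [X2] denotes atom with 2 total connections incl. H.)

7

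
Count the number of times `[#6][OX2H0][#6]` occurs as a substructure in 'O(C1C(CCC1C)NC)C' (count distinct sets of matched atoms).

1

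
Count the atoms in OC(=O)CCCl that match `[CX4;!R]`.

2

Check the 6 heavy atoms by environment: 2× C (X4, acyclic) → match; 1× Cl (X1, acyclic) → no; 1× C (X3, acyclic) → no; 1× O (X1, acyclic) → no; 1× O (X2, acyclic) → no.
That gives 2 matching atoms.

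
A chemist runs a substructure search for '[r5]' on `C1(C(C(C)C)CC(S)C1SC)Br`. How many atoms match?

The query [r5] means: r5 matches atoms in a five-membered ring.
Check the 12 heavy atoms by environment: 5× C (in 5-ring) → match; 2× S (acyclic) → no; 4× C (acyclic) → no; 1× Br (acyclic) → no.
That gives 5 matching atoms.

5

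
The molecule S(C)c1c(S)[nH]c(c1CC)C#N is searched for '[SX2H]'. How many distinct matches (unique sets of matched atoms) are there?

1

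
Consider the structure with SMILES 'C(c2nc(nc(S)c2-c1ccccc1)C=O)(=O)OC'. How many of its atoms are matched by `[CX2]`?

0

The query [CX2] means: C with X2: aliphatic carbon with exactly 2 total connections.
Check the 19 heavy atoms by environment: 2× n (aromatic, X2) → no; 10× c (aromatic, X3) → no; 2× C (X3) → no; 2× O (X1) → no; 1× O (X2) → no; 1× C (X4) → no; 1× S (X2) → no.
No environment satisfies the query, so 0 matching atoms.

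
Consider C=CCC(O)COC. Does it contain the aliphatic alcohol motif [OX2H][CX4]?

Yes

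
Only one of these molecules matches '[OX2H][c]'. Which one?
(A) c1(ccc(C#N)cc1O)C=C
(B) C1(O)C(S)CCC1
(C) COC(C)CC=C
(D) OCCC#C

[OX2H][c] describes a hydroxyl oxygen attached to an aromatic carbon (a phenol).
(A) contains a hydroxyl group (-OH), which satisfies every atom and bond constraint.
(B) has a hydroxyl group (-OH) but the -OH is on an aliphatic carbon, not an aromatic c.
(C) has a methoxy ether (-OCH3) but the oxygen has H0, not H1.
(D) has a hydroxyl group (-OH) but the -OH is on an aliphatic carbon, not an aromatic c.
So the answer is (A).

A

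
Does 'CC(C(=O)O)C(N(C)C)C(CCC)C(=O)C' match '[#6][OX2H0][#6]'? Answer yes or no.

No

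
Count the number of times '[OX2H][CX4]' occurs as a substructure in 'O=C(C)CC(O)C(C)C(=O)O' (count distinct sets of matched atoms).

[OX2H][CX4] is the SMARTS for an aliphatic alcohol: a hydroxyl oxygen bound to an sp3 (X4) carbon.
Exactly one fragment in the molecule meets all constraints, giving 1 match.

1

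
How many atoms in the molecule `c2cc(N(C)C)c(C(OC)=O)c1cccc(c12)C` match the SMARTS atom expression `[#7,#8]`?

The query [#7,#8] means: nitrogen or oxygen (comma = OR).
Check the 18 heavy atoms by environment: 10× c (aromatic) → no; 5× C → no; 2× O → match; 1× N → match.
Summing the matching environments: 2 + 1 = 3 matching atoms.

3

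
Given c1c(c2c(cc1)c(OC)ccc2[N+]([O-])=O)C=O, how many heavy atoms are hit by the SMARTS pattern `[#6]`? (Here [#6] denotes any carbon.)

12

Check the 17 heavy atoms by environment: 10× c (aromatic) → match; 2× C → match; 3× O → no; 1× N (charge +1) → no; 1× O (charge -1) → no.
Summing the matching environments: 10 + 2 = 12 matching atoms.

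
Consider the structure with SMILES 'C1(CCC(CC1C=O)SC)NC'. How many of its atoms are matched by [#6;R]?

The query [#6;R] means: carbon that is part of a ring.
Check the 12 heavy atoms by environment: 6× C (in 6-ring) → match; 1× N (acyclic) → no; 3× C (acyclic) → no; 1× O (acyclic) → no; 1× S (acyclic) → no.
That gives 6 matching atoms.

6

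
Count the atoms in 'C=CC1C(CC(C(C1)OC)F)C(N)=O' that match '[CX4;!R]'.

1

Check the 14 heavy atoms by environment: 6× C (X4, in 6-ring) → no; 3× C (X3, acyclic) → no; 1× O (X1, acyclic) → no; 1× N (X3, acyclic) → no; 1× O (X2, acyclic) → no; 1× C (X4, acyclic) → match; 1× F (X1, acyclic) → no.
That gives 1 matching atom.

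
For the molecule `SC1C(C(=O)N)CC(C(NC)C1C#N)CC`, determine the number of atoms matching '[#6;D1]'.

2

The query [#6;D1] means: carbon bonded to exactly one heavy atom.
Check the 16 heavy atoms by environment: 6× C (D3) → no; 3× C (D2) → no; 1× S (D1) → no; 1× N (D2) → no; 2× C (D1) → match; 1× O (D1) → no; 2× N (D1) → no.
That gives 2 matching atoms.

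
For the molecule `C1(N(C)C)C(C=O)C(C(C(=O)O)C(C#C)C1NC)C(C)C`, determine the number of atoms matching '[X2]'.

3

The query [X2] means: any atom with exactly two total connections (bonds + H).
Check the 21 heavy atoms by environment: 12× C (X4) → no; 2× C (X3) → no; 2× O (X1) → no; 2× N (X3) → no; 2× C (X2) → match; 1× O (X2) → match.
Summing the matching environments: 2 + 1 = 3 matching atoms.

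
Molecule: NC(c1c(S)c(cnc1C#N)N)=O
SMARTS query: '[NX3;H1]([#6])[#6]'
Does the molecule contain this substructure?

The pattern [NX3;H1]([#6])[#6] describes a trivalent nitrogen with one H, bonded to two carbons — a secondary amine.
The closest candidate here is a primary amide (-C(=O)NH2), but the -C(=O)NH2 nitrogen has H2, not H1. No other fragment satisfies the full query, so there is no match.

No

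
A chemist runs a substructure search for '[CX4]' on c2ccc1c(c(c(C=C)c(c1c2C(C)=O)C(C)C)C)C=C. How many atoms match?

The query [CX4] means: C with X4: aliphatic carbon with exactly 4 total connections (bonds + H).
Check the 21 heavy atoms by environment: 10× c (aromatic, X3) → no; 5× C (X3) → no; 1× O (X1) → no; 5× C (X4) → match.
That gives 5 matching atoms.

5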